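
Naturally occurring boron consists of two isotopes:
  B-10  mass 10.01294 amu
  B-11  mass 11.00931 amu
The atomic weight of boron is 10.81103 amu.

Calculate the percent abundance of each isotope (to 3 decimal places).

Writing the weighted mean with unknown fraction x of B-10:
10.01294·x + 11.00931·(1 − x) = 10.81103
(10.01294 − 11.00931)·x = 10.81103 − 11.00931
x = -0.19828 / -0.99637 = 0.19900 → 19.900% B-10, 80.100% B-11.

B-10: 19.900%, B-11: 80.100%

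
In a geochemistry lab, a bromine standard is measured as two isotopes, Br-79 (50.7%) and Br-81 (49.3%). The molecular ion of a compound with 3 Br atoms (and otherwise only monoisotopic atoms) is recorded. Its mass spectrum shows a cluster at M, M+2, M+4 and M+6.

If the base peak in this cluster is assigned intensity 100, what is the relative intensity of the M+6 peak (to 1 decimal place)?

(0.507 + 0.493)^3 gives M 0.1303, M+2 0.3802, M+4 0.3697, M+6 0.1198; the largest is M+2.
P(M+2) = C(3,1) × 0.507^2 × 0.493^1 = 3 × 0.257049 × 0.4930 = 0.380175 (base)
P(M+6) = C(3,3) × 0.507^0 × 0.493^3 = 1 × 1.0000 × 0.11982316 = 0.119823
Relative intensity = 0.119823 / 0.380175 × 100 = 31.5

31.5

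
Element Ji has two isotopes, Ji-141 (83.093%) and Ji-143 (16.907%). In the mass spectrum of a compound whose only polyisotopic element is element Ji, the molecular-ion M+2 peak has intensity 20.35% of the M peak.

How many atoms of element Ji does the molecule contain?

The M+2/M ratio from n Ji atoms is n · q/p = n · 0.16907/0.83093.
n = 0.2035 × 0.83093/0.16907 = 1.00 ≈ 1

1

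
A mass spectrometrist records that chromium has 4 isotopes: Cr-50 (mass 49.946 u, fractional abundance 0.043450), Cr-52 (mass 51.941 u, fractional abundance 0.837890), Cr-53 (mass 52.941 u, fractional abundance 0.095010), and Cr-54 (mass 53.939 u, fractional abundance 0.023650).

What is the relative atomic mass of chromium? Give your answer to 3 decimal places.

The abundance-weighted mean is 0.043450 × 49.946 + 0.837890 × 51.941 + 0.095010 × 52.941 + 0.023650 × 53.939
= 2.1702 + 43.5208 + 5.0299 + 1.2757 = 51.9966 u

51.997 u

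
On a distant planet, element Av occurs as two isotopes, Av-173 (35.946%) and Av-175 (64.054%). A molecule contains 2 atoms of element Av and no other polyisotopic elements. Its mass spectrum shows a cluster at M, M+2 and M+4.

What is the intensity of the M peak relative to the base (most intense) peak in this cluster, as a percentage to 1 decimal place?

Binomial terms of (0.35946 + 0.64054)^2: M 0.1292, M+2 0.4605, M+4 0.4103 → M+2 is the base peak.
P(M+2) = C(2,1) × 0.35946^1 × 0.64054^1 = 2 × 0.35946 × 0.64054 = 0.460497 (base)
P(M) = C(2,0) × 0.35946^2 × 0.64054^0 = 1 × 0.12921149 × 1.0000 = 0.129211
Relative intensity = 0.129211 / 0.460497 × 100 = 28.1

28.1%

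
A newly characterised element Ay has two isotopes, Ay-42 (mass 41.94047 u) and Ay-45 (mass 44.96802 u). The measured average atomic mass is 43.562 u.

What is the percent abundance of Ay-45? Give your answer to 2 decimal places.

With x = fraction of Ay-42 (so Ay-45 is 1 − x):
41.94047·x + 44.96802·(1 − x) = 43.562
(41.94047 − 44.96802)·x = 43.562 − 44.96802
x = -1.40602 / -3.02755 = 0.46441 → 46.44% Ay-42, 53.56% Ay-45.

53.56%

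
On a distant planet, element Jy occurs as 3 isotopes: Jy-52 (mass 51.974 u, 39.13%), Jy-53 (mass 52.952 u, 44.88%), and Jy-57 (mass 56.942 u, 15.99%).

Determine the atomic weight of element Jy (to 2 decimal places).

53.21 u

Average mass = Σ (abundance × isotope mass) = 0.3913 × 51.974 + 0.4488 × 52.952 + 0.1599 × 56.942
= 20.3374 + 23.7649 + 9.1050 = 53.2073 u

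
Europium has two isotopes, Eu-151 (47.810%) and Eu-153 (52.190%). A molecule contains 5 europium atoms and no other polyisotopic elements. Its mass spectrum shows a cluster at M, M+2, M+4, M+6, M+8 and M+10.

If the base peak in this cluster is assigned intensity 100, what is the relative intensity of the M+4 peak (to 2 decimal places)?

91.61

Binomial terms of (0.47810 + 0.52190)^5: M 0.0250, M+2 0.1363, M+4 0.2977, M+6 0.3249, M+8 0.1774, M+10 0.0387 → M+6 is the base peak.
P(M+6) = C(5,3) × 0.47810^2 × 0.52190^3 = 10 × 0.22857961 × 0.14215492 = 0.324937 (base)
P(M+4) = C(5,2) × 0.47810^3 × 0.52190^2 = 10 × 0.10928391 × 0.27237961 = 0.297667
Relative intensity = 0.297667 / 0.324937 × 100 = 91.61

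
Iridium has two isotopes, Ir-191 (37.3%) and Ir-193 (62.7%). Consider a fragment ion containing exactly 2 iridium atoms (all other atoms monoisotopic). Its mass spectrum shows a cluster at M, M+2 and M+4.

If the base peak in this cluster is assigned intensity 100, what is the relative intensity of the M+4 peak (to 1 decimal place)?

84.0

(0.373 + 0.627)^2 gives M 0.1391, M+2 0.4677, M+4 0.3931; the largest is M+2.
P(M+2) = C(2,1) × 0.373^1 × 0.627^1 = 2 × 0.3730 × 0.6270 = 0.467742 (base)
P(M+4) = C(2,2) × 0.373^0 × 0.627^2 = 1 × 1.0000 × 0.393129 = 0.393129
Relative intensity = 0.393129 / 0.467742 × 100 = 84.0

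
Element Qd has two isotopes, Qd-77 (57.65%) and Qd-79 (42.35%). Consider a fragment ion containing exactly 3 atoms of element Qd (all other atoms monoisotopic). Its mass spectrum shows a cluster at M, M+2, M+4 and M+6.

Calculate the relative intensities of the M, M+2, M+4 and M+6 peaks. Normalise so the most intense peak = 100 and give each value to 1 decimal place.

Each Qd atom is independently Qd-77 (p = 0.5765) or Qd-79 (q = 0.4235); the cluster is the binomial expansion (p + q)^3.
P(M) = 0.5765^3 = 0.191601
P(M+2) = 3 × 0.5765^2 × 0.4235^1 = 0.422254
P(M+4) = 3 × 0.5765^1 × 0.4235^2 = 0.310190
P(M+6) = 0.4235^3 = 0.075956
The M+2 peak is largest (0.422254); scaling to 100 gives 45.4 : 100.0 : 73.5 : 18.0.

45.4 : 100.0 : 73.5 : 18.0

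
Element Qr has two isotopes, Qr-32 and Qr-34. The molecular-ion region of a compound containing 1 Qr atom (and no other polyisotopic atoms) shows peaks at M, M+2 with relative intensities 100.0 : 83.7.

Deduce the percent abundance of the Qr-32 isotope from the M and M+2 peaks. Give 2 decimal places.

54.44%

Write p for the Qr-32 fraction. I(M+2)/I(M) = [C(1,1)·p^0·(1−p)] / p^1 = 1·(1−p)/p = 83.7/100.0 = 0.8370
(1−p)/p = 0.8370/1 = 0.8370  ⇒  p = 1/(1 + 0.8370) = 0.5444
Qr-32: 54.44%, Qr-34: 45.56%.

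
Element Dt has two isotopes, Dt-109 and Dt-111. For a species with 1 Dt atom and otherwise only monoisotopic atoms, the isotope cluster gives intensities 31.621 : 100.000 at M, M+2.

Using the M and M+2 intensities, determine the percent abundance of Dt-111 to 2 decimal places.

75.98%

Let p = fractional abundance of Dt-109. I(M+2)/I(M) = [C(1,1)·p^0·(1−p)] / p^1 = 1·(1−p)/p = 100.000/31.621 = 3.1625
(1−p)/p = 3.1625/1 = 3.1625  ⇒  p = 1/(1 + 3.1625) = 0.2402
Dt-109: 24.02%, Dt-111: 75.98%.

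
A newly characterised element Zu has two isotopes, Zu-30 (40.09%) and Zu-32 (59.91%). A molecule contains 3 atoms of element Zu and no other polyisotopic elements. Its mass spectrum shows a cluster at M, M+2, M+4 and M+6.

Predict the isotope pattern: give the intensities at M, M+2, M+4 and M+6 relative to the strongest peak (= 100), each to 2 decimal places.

14.93 : 66.92 : 100.00 : 49.81

Expanding (0.4009 + 0.5991)^3:
P(M) = 0.4009^3 = 0.064433
P(M+2) = 3 × 0.4009^2 × 0.5991^1 = 0.288864
P(M+4) = 3 × 0.4009^1 × 0.5991^2 = 0.431674
P(M+6) = 0.5991^3 = 0.215029
The M+4 peak is largest (0.431674); scaling to 100 gives 14.93 : 66.92 : 100.00 : 49.81.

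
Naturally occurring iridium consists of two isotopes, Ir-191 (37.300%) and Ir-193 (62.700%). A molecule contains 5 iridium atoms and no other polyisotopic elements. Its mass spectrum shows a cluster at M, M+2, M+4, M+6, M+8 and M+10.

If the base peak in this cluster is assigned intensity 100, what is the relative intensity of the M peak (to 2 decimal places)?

2.11

Binomial terms of (0.37300 + 0.62700)^5: M 0.0072, M+2 0.0607, M+4 0.2040, M+6 0.3429, M+8 0.2882, M+10 0.0969 → M+6 is the base peak.
P(M+6) = C(5,3) × 0.37300^2 × 0.62700^3 = 10 × 0.139129 × 0.24649188 = 0.342942 (base)
P(M) = C(5,0) × 0.37300^5 × 0.62700^0 = 1 × 0.00722012 × 1.0000 = 0.007220
Relative intensity = 0.007220 / 0.342942 × 100 = 2.11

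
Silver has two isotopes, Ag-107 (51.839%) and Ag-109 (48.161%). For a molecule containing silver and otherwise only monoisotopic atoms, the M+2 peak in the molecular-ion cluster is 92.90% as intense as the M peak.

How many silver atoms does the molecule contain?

The M+2/M ratio from n Ag atoms is n · q/p = n · 0.48161/0.51839.
n = 0.9290 × 0.51839/0.48161 = 1.00 ≈ 1

1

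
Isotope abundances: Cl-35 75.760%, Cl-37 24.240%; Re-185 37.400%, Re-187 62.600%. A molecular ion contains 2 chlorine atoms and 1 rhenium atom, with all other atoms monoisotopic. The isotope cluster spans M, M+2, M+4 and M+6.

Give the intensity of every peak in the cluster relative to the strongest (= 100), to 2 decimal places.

43.22 : 100.00 : 50.72 : 7.41

Chlorine pattern (n=2): 0.57395776 : 0.36728448 : 0.05875776
Rhenium pattern (n=1): 0.3740 : 0.6260
Convolve the two distributions (both contribute in 2-u steps):
  M: 0.57395776×0.3740 = 0.214660
  M+2: 0.57395776×0.6260 + 0.36728448×0.3740 = 0.496662
  M+4: 0.36728448×0.6260 + 0.05875776×0.3740 = 0.251895
  M+6: 0.05875776×0.6260 = 0.036782
Scale to base peak (0.496662) = 100: 43.22 : 100.00 : 50.72 : 7.41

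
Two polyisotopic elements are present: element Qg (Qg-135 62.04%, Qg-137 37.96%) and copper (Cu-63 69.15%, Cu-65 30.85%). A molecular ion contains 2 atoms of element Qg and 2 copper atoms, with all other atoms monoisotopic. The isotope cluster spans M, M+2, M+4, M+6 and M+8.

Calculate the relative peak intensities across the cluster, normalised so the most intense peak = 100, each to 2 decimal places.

Element Qg pattern (n=2): 0.38489616 : 0.47100768 : 0.14409616
Copper pattern (n=2): 0.47817225 : 0.4266555 : 0.09517225
Convolve the two distributions (both contribute in 2-u steps):
  M: 0.38489616×0.47817225 = 0.184047
  M+2: 0.38489616×0.4266555 + 0.47100768×0.47817225 = 0.389441
  M+4: 0.38489616×0.09517225 + 0.47100768×0.4266555 + 0.14409616×0.47817225 = 0.306492
  M+6: 0.47100768×0.09517225 + 0.14409616×0.4266555 = 0.106306
  M+8: 0.14409616×0.09517225 = 0.013714
Scale to base peak (0.389441) = 100: 47.26 : 100.00 : 78.70 : 27.30 : 3.52

47.26 : 100.00 : 78.70 : 27.30 : 3.52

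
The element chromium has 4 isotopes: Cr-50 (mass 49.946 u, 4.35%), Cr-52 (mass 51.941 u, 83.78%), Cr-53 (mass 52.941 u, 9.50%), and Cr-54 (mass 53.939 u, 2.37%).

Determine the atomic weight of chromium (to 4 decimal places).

Average mass = Σ (abundance × isotope mass) = 0.0435 × 49.946 + 0.8378 × 51.941 + 0.0950 × 52.941 + 0.0237 × 53.939
= 2.17265 + 43.51617 + 5.02940 + 1.27835 = 51.99657 u

51.9966 u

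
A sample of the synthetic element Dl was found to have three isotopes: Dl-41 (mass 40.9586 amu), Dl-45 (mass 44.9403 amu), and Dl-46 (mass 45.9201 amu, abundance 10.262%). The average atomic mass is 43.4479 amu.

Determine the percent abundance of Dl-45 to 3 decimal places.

Let x and y be the fractions of Dl-41 and Dl-45. Then x + y = 1 − 0.10262 = 0.89738 and 40.9586x + 44.9403y = 43.4479 − 0.10262×45.9201 = 38.735579338.
Substituting: 40.9586x + 44.9403(0.89738 − x) = 38.735579338
(40.9586 − 44.9403)x = -1.592947076  ⇒  x = 0.40007, y = 0.49731
Dl-41: 40.007%, Dl-45: 49.731%.

49.731%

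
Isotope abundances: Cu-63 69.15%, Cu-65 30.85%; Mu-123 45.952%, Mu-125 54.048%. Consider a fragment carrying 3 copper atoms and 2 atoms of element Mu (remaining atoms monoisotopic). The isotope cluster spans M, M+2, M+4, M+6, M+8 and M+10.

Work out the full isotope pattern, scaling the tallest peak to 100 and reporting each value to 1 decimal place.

19.5 : 72.0 : 100.0 : 65.2 : 20.2 : 2.4

Copper pattern (n=3): 0.33065611 : 0.44254842 : 0.19743483 : 0.02936064
Element Mu pattern (n=2): 0.21115863 : 0.49672274 : 0.29211863
Convolve the two distributions (both contribute in 2-u steps):
  M: 0.33065611×0.21115863 = 0.069821
  M+2: 0.33065611×0.49672274 + 0.44254842×0.21115863 = 0.257692
  M+4: 0.33065611×0.29211863 + 0.44254842×0.49672274 + 0.19743483×0.21115863 = 0.358105
  M+6: 0.44254842×0.29211863 + 0.19743483×0.49672274 + 0.02936064×0.21115863 = 0.233547
  M+8: 0.19743483×0.29211863 + 0.02936064×0.49672274 = 0.072258
  M+10: 0.02936064×0.29211863 = 0.008577
Scale to base peak (0.358105) = 100: 19.5 : 72.0 : 100.0 : 65.2 : 20.2 : 2.4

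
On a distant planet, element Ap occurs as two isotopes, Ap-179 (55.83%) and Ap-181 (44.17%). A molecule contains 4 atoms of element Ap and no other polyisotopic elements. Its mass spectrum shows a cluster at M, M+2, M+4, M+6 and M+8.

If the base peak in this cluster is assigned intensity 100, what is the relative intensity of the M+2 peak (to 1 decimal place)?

Term probabilities: M 0.0972, M+2 0.3075, M+4 0.3649, M+6 0.1924, M+8 0.0381. Base peak = M+4.
P(M+4) = C(4,2) × 0.5583^2 × 0.4417^2 = 6 × 0.31169889 × 0.19509889 = 0.364873 (base)
P(M+2) = C(4,1) × 0.5583^3 × 0.4417^1 = 4 × 0.17402149 × 0.4417 = 0.307461
Relative intensity = 0.307461 / 0.364873 × 100 = 84.3

84.3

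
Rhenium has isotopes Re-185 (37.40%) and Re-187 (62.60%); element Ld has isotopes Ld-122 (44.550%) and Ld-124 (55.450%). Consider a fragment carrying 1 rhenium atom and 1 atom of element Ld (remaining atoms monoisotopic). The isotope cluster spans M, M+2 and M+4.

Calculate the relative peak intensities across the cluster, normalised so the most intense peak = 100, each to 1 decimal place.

34.3 : 100.0 : 71.4

Rhenium pattern (n=1): 0.3740 : 0.6260
Element Ld pattern (n=1): 0.4455 : 0.5545
Convolve the two distributions (both contribute in 2-u steps):
  M: 0.3740×0.4455 = 0.166617
  M+2: 0.3740×0.5545 + 0.6260×0.4455 = 0.486266
  M+4: 0.6260×0.5545 = 0.347117
Scale to base peak (0.486266) = 100: 34.3 : 100.0 : 71.4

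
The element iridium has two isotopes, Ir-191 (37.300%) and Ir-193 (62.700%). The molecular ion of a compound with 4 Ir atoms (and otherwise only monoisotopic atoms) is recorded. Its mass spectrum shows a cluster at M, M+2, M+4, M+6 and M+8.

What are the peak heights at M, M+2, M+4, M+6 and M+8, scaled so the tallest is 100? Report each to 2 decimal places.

Expanding (0.37300 + 0.62700)^4:
P(M) = 0.37300^4 = 0.019357
P(M+2) = 4 × 0.37300^3 × 0.62700^1 = 0.130153
P(M+4) = 6 × 0.37300^2 × 0.62700^2 = 0.328174
P(M+6) = 4 × 0.37300^1 × 0.62700^3 = 0.367766
P(M+8) = 0.62700^4 = 0.154550
The M+6 peak is largest (0.367766); scaling to 100 gives 5.26 : 35.39 : 89.23 : 100.00 : 42.02.

5.26 : 35.39 : 89.23 : 100.00 : 42.02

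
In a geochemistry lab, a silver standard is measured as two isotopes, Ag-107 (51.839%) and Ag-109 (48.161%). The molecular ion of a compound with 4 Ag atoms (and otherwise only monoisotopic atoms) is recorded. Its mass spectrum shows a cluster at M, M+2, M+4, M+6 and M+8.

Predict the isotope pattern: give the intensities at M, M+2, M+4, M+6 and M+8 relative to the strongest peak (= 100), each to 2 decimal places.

The 4 Ag atoms are independent, so intensities follow the terms of (0.51839 + 0.48161)^4.
P(M) = 0.51839^4 = 0.072215
P(M+2) = 4 × 0.51839^3 × 0.48161^1 = 0.268365
P(M+4) = 6 × 0.51839^2 × 0.48161^2 = 0.373986
P(M+6) = 4 × 0.51839^1 × 0.48161^3 = 0.231634
P(M+8) = 0.48161^4 = 0.053800
The M+4 peak is largest (0.373986); scaling to 100 gives 19.31 : 71.76 : 100.00 : 61.94 : 14.39.

19.31 : 71.76 : 100.00 : 61.94 : 14.39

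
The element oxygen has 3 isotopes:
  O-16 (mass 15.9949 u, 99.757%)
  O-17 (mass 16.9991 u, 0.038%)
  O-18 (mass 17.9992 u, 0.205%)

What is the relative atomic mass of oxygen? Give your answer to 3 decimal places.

Average mass = Σ (abundance × isotope mass) = 0.99757 × 15.9949 + 0.00038 × 16.9991 + 0.00205 × 17.9992
= 15.95603 + 0.00646 + 0.03690 = 15.99939 u

15.999 u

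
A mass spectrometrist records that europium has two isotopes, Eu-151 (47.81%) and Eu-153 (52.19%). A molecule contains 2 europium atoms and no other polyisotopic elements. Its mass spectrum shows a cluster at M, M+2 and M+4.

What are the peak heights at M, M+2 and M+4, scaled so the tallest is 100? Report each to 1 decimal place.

45.8 : 100.0 : 54.6

Expanding (0.4781 + 0.5219)^2:
P(M) = 0.4781^2 = 0.228580
P(M+2) = 2 × 0.4781^1 × 0.5219^1 = 0.499041
P(M+4) = 0.5219^2 = 0.272380
The M+2 peak is largest (0.499041); scaling to 100 gives 45.8 : 100.0 : 54.6.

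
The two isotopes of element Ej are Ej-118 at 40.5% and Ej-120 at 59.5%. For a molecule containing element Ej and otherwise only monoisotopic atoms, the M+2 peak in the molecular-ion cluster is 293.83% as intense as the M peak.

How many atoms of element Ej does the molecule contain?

With n Ej atoms, P(M+2)/P(M) = C(n,1)·p^(n−1)q / p^n = n·q/p = n · 0.595/0.405.
n = 2.9383 × 0.405/0.595 = 2.00 ≈ 2

2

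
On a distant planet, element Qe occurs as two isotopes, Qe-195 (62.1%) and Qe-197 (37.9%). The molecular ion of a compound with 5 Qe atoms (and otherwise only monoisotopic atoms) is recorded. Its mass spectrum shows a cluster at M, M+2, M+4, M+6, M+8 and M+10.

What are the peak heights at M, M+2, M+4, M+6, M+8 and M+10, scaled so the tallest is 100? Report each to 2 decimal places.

Each Qe atom is independently Qe-195 (p = 0.621) or Qe-197 (q = 0.379); the cluster is the binomial expansion (p + q)^5.
P(M) = 0.621^5 = 0.092354
P(M+2) = 5 × 0.621^4 × 0.379^1 = 0.281822
P(M+4) = 10 × 0.621^3 × 0.379^2 = 0.343996
P(M+6) = 10 × 0.621^2 × 0.379^3 = 0.209943
P(M+8) = 5 × 0.621^1 × 0.379^4 = 0.064065
P(M+10) = 0.379^5 = 0.007820
The M+4 peak is largest (0.343996); scaling to 100 gives 26.85 : 81.93 : 100.00 : 61.03 : 18.62 : 2.27.

26.85 : 81.93 : 100.00 : 61.03 : 18.62 : 2.27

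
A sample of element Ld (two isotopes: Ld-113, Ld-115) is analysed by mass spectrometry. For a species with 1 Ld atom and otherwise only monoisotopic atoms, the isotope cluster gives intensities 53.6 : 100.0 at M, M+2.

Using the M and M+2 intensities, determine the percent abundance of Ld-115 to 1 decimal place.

Let p = fractional abundance of Ld-113. I(M+2)/I(M) = [C(1,1)·p^0·(1−p)] / p^1 = 1·(1−p)/p = 100.0/53.6 = 1.8657
(1−p)/p = 1.8657/1 = 1.8657  ⇒  p = 1/(1 + 1.8657) = 0.3490
Ld-113: 34.9%, Ld-115: 65.1%.

65.1%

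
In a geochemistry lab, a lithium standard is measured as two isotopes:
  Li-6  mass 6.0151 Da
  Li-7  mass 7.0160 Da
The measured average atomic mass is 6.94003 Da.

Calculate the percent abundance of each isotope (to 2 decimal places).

Let x be the fractional abundance of Li-6; then Li-7 has abundance 1 − x.
6.0151·x + 7.0160·(1 − x) = 6.94003
(6.0151 − 7.0160)·x = 6.94003 − 7.0160
x = -0.07597 / -1.0009 = 0.07590 → 7.59% Li-6, 92.41% Li-7.

Li-6: 7.59%, Li-7: 92.41%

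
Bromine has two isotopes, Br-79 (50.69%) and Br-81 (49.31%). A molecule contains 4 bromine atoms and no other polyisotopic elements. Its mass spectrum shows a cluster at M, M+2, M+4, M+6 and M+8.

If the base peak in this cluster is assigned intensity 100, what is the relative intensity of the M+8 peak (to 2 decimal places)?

Term probabilities: M 0.0660, M+2 0.2569, M+4 0.3749, M+6 0.2431, M+8 0.0591. Base peak = M+4.
P(M+4) = C(4,2) × 0.5069^2 × 0.4931^2 = 6 × 0.25694761 × 0.24314761 = 0.374857 (base)
P(M+8) = C(4,4) × 0.5069^0 × 0.4931^4 = 1 × 1.0000 × 0.05912076 = 0.059121
Relative intensity = 0.059121 / 0.374857 × 100 = 15.77

15.77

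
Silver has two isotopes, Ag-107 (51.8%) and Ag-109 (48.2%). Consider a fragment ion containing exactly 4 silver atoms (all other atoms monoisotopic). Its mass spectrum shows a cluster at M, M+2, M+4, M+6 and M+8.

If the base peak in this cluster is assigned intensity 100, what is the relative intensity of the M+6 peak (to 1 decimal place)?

62.0

Term probabilities: M 0.0720, M+2 0.2680, M+4 0.3740, M+6 0.2320, M+8 0.0540. Base peak = M+4.
P(M+4) = C(4,2) × 0.518^2 × 0.482^2 = 6 × 0.268324 × 0.232324 = 0.374029 (base)
P(M+6) = C(4,3) × 0.518^1 × 0.482^3 = 4 × 0.5180 × 0.11198017 = 0.232023
Relative intensity = 0.232023 / 0.374029 × 100 = 62.0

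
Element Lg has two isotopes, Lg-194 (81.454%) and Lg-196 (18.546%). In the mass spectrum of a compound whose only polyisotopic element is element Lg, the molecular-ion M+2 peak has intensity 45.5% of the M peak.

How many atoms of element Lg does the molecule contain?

2

For n independent Lg atoms, I(M+2)/I(M) = n · (abundance Lg-196) / (abundance Lg-194) = n · 0.18546/0.81454.
n = 0.455 × 0.81454/0.18546 = 2.00 ≈ 2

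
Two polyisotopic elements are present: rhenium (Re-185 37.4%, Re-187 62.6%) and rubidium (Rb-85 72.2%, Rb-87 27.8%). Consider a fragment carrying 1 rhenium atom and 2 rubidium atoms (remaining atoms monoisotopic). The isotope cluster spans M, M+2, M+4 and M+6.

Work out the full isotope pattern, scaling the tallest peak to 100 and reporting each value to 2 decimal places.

Rhenium pattern (n=1): 0.3740 : 0.6260
Rubidium pattern (n=2): 0.521284 : 0.401432 : 0.077284
Convolve the two distributions (both contribute in 2-u steps):
  M: 0.3740×0.521284 = 0.194960
  M+2: 0.3740×0.401432 + 0.6260×0.521284 = 0.476459
  M+4: 0.3740×0.077284 + 0.6260×0.401432 = 0.280201
  M+6: 0.6260×0.077284 = 0.048380
Scale to base peak (0.476459) = 100: 40.92 : 100.00 : 58.81 : 10.15

40.92 : 100.00 : 58.81 : 10.15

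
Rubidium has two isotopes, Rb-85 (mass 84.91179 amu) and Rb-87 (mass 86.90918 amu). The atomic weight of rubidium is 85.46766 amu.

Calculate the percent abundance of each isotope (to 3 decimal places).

Let x be the fractional abundance of Rb-85; then Rb-87 has abundance 1 − x.
84.91179·x + 86.90918·(1 − x) = 85.46766
(84.91179 − 86.90918)·x = 85.46766 − 86.90918
x = -1.44152 / -1.99739 = 0.72170 → 72.170% Rb-85, 27.830% Rb-87.

Rb-85: 72.170%, Rb-87: 27.830%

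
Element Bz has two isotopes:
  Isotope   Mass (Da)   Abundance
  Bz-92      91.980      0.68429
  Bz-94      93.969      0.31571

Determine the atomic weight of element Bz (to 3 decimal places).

92.608 Da

Weight each isotope mass by its fractional abundance: 0.68429 × 91.980 + 0.31571 × 93.969
= 62.9410 + 29.6670 = 92.6080 Da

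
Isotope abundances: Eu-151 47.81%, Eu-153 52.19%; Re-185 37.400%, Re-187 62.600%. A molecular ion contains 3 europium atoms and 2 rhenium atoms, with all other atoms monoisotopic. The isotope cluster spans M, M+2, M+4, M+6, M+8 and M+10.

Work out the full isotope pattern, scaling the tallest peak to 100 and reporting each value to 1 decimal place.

Europium pattern (n=3): 0.10928391 : 0.3578871 : 0.39067407 : 0.14215492
Rhenium pattern (n=2): 0.139876 : 0.468248 : 0.391876
Convolve the two distributions (both contribute in 2-u steps):
  M: 0.10928391×0.139876 = 0.015286
  M+2: 0.10928391×0.468248 + 0.3578871×0.139876 = 0.101232
  M+4: 0.10928391×0.391876 + 0.3578871×0.468248 + 0.39067407×0.139876 = 0.265052
  M+6: 0.3578871×0.391876 + 0.39067407×0.468248 + 0.14215492×0.139876 = 0.343064
  M+8: 0.39067407×0.391876 + 0.14215492×0.468248 = 0.219660
  M+10: 0.14215492×0.391876 = 0.055707
Scale to base peak (0.343064) = 100: 4.5 : 29.5 : 77.3 : 100.0 : 64.0 : 16.2

4.5 : 29.5 : 77.3 : 100.0 : 64.0 : 16.2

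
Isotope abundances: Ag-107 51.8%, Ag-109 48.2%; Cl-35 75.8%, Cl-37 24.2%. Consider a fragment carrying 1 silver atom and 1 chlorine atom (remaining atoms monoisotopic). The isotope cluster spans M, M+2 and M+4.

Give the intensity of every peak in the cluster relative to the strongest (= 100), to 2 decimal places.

Silver pattern (n=1): 0.5180 : 0.4820
Chlorine pattern (n=1): 0.7580 : 0.2420
Convolve the two distributions (both contribute in 2-u steps):
  M: 0.5180×0.7580 = 0.392644
  M+2: 0.5180×0.2420 + 0.4820×0.7580 = 0.490712
  M+4: 0.4820×0.2420 = 0.116644
Scale to base peak (0.490712) = 100: 80.02 : 100.00 : 23.77

80.02 : 100.00 : 23.77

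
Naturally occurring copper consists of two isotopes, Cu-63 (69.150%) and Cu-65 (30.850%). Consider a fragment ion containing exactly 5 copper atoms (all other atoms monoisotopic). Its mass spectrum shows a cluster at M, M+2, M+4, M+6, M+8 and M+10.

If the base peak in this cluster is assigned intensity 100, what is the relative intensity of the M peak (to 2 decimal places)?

44.83

(0.69150 + 0.30850)^5 gives M 0.1581, M+2 0.3527, M+4 0.3147, M+6 0.1404, M+8 0.0313, M+10 0.0028; the largest is M+2.
P(M+2) = C(5,1) × 0.69150^4 × 0.30850^1 = 5 × 0.2286487 × 0.3085 = 0.352691 (base)
P(M) = C(5,0) × 0.69150^5 × 0.30850^0 = 1 × 0.15811058 × 1.0000 = 0.158111
Relative intensity = 0.158111 / 0.352691 × 100 = 44.83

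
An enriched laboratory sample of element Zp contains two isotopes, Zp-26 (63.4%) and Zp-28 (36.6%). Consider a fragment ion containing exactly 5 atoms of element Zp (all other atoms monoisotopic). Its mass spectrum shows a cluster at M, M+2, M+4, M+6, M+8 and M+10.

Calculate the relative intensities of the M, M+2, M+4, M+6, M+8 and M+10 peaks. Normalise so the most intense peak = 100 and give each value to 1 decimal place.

30.0 : 86.6 : 100.0 : 57.7 : 16.7 : 1.9

Each Zp atom is independently Zp-26 (p = 0.634) or Zp-28 (q = 0.366); the cluster is the binomial expansion (p + q)^5.
P(M) = 0.634^5 = 0.102435
P(M+2) = 5 × 0.634^4 × 0.366^1 = 0.295671
P(M+4) = 10 × 0.634^3 × 0.366^2 = 0.341374
P(M+6) = 10 × 0.634^2 × 0.366^3 = 0.197071
P(M+8) = 5 × 0.634^1 × 0.366^4 = 0.056883
P(M+10) = 0.366^5 = 0.006568
The M+4 peak is largest (0.341374); scaling to 100 gives 30.0 : 86.6 : 100.0 : 57.7 : 16.7 : 1.9.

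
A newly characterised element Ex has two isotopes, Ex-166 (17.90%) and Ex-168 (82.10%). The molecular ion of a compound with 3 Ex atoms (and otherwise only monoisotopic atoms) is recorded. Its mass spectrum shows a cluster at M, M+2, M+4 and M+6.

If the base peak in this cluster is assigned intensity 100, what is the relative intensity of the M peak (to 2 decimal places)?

1.04

Term probabilities: M 0.0057, M+2 0.0789, M+4 0.3620, M+6 0.5534. Base peak = M+6.
P(M+6) = C(3,3) × 0.1790^0 × 0.8210^3 = 1 × 1.0000 × 0.55338766 = 0.553388 (base)
P(M) = C(3,0) × 0.1790^3 × 0.8210^0 = 1 × 0.00573534 × 1.0000 = 0.005735
Relative intensity = 0.005735 / 0.553388 × 100 = 1.04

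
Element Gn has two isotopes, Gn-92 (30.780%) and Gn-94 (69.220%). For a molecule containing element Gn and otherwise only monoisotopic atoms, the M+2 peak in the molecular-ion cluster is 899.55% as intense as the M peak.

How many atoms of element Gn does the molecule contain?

4

The M+2/M ratio from n Gn atoms is n · q/p = n · 0.69220/0.30780.
n = 8.9955 × 0.30780/0.69220 = 4.00 ≈ 4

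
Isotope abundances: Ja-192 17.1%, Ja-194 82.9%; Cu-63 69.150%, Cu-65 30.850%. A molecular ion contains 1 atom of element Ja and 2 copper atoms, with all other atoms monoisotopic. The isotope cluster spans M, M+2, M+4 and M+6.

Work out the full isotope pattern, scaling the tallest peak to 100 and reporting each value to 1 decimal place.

Element Ja pattern (n=1): 0.1710 : 0.8290
Copper pattern (n=2): 0.47817225 : 0.4266555 : 0.09517225
Convolve the two distributions (both contribute in 2-u steps):
  M: 0.1710×0.47817225 = 0.081767
  M+2: 0.1710×0.4266555 + 0.8290×0.47817225 = 0.469363
  M+4: 0.1710×0.09517225 + 0.8290×0.4266555 = 0.369972
  M+6: 0.8290×0.09517225 = 0.078898
Scale to base peak (0.469363) = 100: 17.4 : 100.0 : 78.8 : 16.8

17.4 : 100.0 : 78.8 : 16.8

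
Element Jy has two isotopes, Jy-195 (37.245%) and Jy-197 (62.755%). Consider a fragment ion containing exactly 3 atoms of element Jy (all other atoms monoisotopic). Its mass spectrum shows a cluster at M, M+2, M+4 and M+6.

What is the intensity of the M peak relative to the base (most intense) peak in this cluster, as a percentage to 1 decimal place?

11.7%

Binomial terms of (0.37245 + 0.62755)^3: M 0.0517, M+2 0.2612, M+4 0.4400, M+6 0.2471 → M+4 is the base peak.
P(M+4) = C(3,2) × 0.37245^1 × 0.62755^2 = 3 × 0.37245 × 0.393819 = 0.440034 (base)
P(M) = C(3,0) × 0.37245^3 × 0.62755^0 = 1 × 0.05166589 × 1.0000 = 0.051666
Relative intensity = 0.051666 / 0.440034 × 100 = 11.7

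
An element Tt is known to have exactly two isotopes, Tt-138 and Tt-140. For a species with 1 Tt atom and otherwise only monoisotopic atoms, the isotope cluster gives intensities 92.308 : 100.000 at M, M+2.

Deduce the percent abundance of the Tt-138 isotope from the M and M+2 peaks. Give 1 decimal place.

48.0%

Write p for the Tt-138 fraction. I(M+2)/I(M) = [C(1,1)·p^0·(1−p)] / p^1 = 1·(1−p)/p = 100.000/92.308 = 1.0833
(1−p)/p = 1.0833/1 = 1.0833  ⇒  p = 1/(1 + 1.0833) = 0.4800
Tt-138: 48.0%, Tt-140: 52.0%.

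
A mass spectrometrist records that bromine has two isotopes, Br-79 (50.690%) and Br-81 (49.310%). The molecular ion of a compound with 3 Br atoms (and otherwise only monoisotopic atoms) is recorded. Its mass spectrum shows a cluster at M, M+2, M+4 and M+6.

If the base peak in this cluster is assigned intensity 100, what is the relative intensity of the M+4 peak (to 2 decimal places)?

97.28

Term probabilities: M 0.1302, M+2 0.3801, M+4 0.3698, M+6 0.1199. Base peak = M+2.
P(M+2) = C(3,1) × 0.50690^2 × 0.49310^1 = 3 × 0.25694761 × 0.4931 = 0.380103 (base)
P(M+4) = C(3,2) × 0.50690^1 × 0.49310^2 = 3 × 0.5069 × 0.24314761 = 0.369755
Relative intensity = 0.369755 / 0.380103 × 100 = 97.28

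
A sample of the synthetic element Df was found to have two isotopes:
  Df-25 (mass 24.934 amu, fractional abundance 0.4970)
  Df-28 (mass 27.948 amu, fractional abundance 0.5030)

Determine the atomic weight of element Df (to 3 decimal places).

26.450 amu

Ar = Σ fᵢ·mᵢ = 0.4970 × 24.934 + 0.5030 × 27.948
= 12.3922 + 14.0578 = 26.4500 amu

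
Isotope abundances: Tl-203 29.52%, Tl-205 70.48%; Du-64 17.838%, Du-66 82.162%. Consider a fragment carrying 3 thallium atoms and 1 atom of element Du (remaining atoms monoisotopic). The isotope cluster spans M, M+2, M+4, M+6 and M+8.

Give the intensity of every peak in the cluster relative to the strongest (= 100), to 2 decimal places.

Thallium pattern (n=3): 0.02572463 : 0.18425524 : 0.43991564 : 0.35010449
Element Du pattern (n=1): 0.17838 : 0.82162
Convolve the two distributions (both contribute in 2-u steps):
  M: 0.02572463×0.17838 = 0.004589
  M+2: 0.02572463×0.82162 + 0.18425524×0.17838 = 0.054003
  M+4: 0.18425524×0.82162 + 0.43991564×0.17838 = 0.229860
  M+6: 0.43991564×0.82162 + 0.35010449×0.17838 = 0.423895
  M+8: 0.35010449×0.82162 = 0.287653
Scale to base peak (0.423895) = 100: 1.08 : 12.74 : 54.23 : 100.00 : 67.86

1.08 : 12.74 : 54.23 : 100.00 : 67.86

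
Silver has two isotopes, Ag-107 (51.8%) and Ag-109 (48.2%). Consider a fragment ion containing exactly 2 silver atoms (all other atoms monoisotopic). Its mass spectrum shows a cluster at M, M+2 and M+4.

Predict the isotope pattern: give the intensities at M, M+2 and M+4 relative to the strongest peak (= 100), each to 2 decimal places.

53.73 : 100.00 : 46.53

The 2 Ag atoms are independent, so intensities follow the terms of (0.518 + 0.482)^2.
P(M) = 0.518^2 = 0.268324
P(M+2) = 2 × 0.518^1 × 0.482^1 = 0.499352
P(M+4) = 0.482^2 = 0.232324
The M+2 peak is largest (0.499352); scaling to 100 gives 53.73 : 100.00 : 46.53.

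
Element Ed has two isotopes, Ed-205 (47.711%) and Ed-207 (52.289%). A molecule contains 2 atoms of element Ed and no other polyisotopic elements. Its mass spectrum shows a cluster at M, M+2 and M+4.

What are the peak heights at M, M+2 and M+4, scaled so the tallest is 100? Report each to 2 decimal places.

Expanding (0.47711 + 0.52289)^2:
P(M) = 0.47711^2 = 0.227634
P(M+2) = 2 × 0.47711^1 × 0.52289^1 = 0.498952
P(M+4) = 0.52289^2 = 0.273414
The M+2 peak is largest (0.498952); scaling to 100 gives 45.62 : 100.00 : 54.80.

45.62 : 100.00 : 54.80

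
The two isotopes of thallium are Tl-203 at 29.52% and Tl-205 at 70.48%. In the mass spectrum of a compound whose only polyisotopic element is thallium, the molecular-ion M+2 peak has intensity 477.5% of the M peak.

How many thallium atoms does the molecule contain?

2

With n Tl atoms, P(M+2)/P(M) = C(n,1)·p^(n−1)q / p^n = n·q/p = n · 0.7048/0.2952.
n = 4.775 × 0.2952/0.7048 = 2.00 ≈ 2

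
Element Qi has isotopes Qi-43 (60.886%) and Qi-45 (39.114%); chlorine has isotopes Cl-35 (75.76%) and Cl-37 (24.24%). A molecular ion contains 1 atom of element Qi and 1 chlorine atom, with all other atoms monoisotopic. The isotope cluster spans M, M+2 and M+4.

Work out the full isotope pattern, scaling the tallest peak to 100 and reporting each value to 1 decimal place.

100.0 : 96.2 : 20.6

Element Qi pattern (n=1): 0.60886 : 0.39114
Chlorine pattern (n=1): 0.7576 : 0.2424
Convolve the two distributions (both contribute in 2-u steps):
  M: 0.60886×0.7576 = 0.461272
  M+2: 0.60886×0.2424 + 0.39114×0.7576 = 0.443915
  M+4: 0.39114×0.2424 = 0.094812
Scale to base peak (0.461272) = 100: 100.0 : 96.2 : 20.6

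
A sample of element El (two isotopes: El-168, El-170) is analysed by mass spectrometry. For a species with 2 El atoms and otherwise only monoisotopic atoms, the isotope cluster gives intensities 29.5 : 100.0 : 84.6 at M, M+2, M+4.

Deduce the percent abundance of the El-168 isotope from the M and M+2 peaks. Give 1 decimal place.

37.1%

Write p for the El-168 fraction. I(M+2)/I(M) = [C(2,1)·p^1·(1−p)] / p^2 = 2·(1−p)/p = 100.0/29.5 = 3.3898
(1−p)/p = 3.3898/2 = 1.6949  ⇒  p = 1/(1 + 1.6949) = 0.3711
El-168: 37.1%, El-170: 62.9%.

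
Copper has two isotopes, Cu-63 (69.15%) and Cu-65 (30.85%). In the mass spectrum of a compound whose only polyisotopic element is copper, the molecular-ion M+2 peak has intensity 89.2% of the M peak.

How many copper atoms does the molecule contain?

2

For n independent Cu atoms, I(M+2)/I(M) = n · (abundance Cu-65) / (abundance Cu-63) = n · 0.3085/0.6915.
n = 0.892 × 0.6915/0.3085 = 2.00 ≈ 2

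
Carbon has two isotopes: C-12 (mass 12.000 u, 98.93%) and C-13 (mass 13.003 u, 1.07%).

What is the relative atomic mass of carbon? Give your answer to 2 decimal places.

12.01 u

Ar = Σ fᵢ·mᵢ = 0.9893 × 12.000 + 0.0107 × 13.003
= 11.8716 + 0.1391 = 12.0107 u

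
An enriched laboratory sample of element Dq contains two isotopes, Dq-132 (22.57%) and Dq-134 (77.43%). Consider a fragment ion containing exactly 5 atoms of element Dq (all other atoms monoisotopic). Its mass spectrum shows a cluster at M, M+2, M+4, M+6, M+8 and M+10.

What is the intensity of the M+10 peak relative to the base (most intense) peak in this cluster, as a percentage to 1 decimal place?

Term probabilities: M 0.0006, M+2 0.0100, M+4 0.0689, M+6 0.2365, M+8 0.4056, M+10 0.2783. Base peak = M+8.
P(M+8) = C(5,4) × 0.2257^1 × 0.7743^4 = 5 × 0.2257 × 0.3594488 = 0.405638 (base)
P(M+10) = C(5,5) × 0.2257^0 × 0.7743^5 = 1 × 1.0000 × 0.27832121 = 0.278321
Relative intensity = 0.278321 / 0.405638 × 100 = 68.6

68.6%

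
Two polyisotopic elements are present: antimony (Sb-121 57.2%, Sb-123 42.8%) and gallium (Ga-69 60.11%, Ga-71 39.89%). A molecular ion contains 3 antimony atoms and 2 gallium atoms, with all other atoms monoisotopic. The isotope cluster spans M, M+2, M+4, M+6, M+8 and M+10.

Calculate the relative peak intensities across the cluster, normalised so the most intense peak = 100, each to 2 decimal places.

Antimony pattern (n=3): 0.18714925 : 0.42010426 : 0.31434374 : 0.07840275
Gallium pattern (n=2): 0.36132121 : 0.47955758 : 0.15912121
Convolve the two distributions (both contribute in 2-u steps):
  M: 0.18714925×0.36132121 = 0.067621
  M+2: 0.18714925×0.47955758 + 0.42010426×0.36132121 = 0.241541
  M+4: 0.18714925×0.15912121 + 0.42010426×0.47955758 + 0.31434374×0.36132121 = 0.344823
  M+6: 0.42010426×0.15912121 + 0.31434374×0.47955758 + 0.07840275×0.36132121 = 0.245922
  M+8: 0.31434374×0.15912121 + 0.07840275×0.47955758 = 0.087617
  M+10: 0.07840275×0.15912121 = 0.012476
Scale to base peak (0.344823) = 100: 19.61 : 70.05 : 100.00 : 71.32 : 25.41 : 3.62

19.61 : 70.05 : 100.00 : 71.32 : 25.41 : 3.62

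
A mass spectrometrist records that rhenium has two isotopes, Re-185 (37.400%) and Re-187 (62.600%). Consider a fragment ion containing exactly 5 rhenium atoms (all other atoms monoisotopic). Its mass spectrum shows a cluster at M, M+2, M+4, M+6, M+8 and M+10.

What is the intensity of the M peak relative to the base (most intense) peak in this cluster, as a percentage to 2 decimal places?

2.13%

Term probabilities: M 0.0073, M+2 0.0612, M+4 0.2050, M+6 0.3431, M+8 0.2872, M+10 0.0961. Base peak = M+6.
P(M+6) = C(5,3) × 0.37400^2 × 0.62600^3 = 10 × 0.139876 × 0.24531438 = 0.343136 (base)
P(M) = C(5,0) × 0.37400^5 × 0.62600^0 = 1 × 0.00731742 × 1.0000 = 0.007317
Relative intensity = 0.007317 / 0.343136 × 100 = 2.13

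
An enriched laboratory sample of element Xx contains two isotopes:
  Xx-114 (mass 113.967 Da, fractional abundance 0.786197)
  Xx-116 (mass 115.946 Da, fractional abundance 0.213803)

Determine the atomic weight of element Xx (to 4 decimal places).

Average mass = Σ (abundance × isotope mass) = 0.786197 × 113.967 + 0.213803 × 115.946
= 89.60051 + 24.78960 = 114.39011 Da

114.3901 Da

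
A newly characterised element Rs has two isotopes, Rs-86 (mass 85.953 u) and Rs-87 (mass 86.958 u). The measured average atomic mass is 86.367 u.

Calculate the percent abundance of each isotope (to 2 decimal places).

Rs-86: 58.81%, Rs-87: 41.19%

With x = fraction of Rs-86 (so Rs-87 is 1 − x):
85.953·x + 86.958·(1 − x) = 86.367
(85.953 − 86.958)·x = 86.367 − 86.958
x = -0.591 / -1.005 = 0.58806 → 58.81% Rs-86, 41.19% Rs-87.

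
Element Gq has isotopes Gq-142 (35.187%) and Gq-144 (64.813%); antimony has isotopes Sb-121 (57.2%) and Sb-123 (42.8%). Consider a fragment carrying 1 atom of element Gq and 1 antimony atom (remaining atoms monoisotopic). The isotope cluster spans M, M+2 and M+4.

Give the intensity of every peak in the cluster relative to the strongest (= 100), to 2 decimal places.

Element Gq pattern (n=1): 0.35187 : 0.64813
Antimony pattern (n=1): 0.5720 : 0.4280
Convolve the two distributions (both contribute in 2-u steps):
  M: 0.35187×0.5720 = 0.201270
  M+2: 0.35187×0.4280 + 0.64813×0.5720 = 0.521331
  M+4: 0.64813×0.4280 = 0.277400
Scale to base peak (0.521331) = 100: 38.61 : 100.00 : 53.21

38.61 : 100.00 : 53.21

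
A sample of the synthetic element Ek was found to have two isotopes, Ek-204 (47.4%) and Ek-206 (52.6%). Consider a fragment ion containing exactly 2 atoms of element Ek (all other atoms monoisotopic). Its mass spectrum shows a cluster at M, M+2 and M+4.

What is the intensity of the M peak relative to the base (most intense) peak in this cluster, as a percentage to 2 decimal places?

(0.474 + 0.526)^2 gives M 0.2247, M+2 0.4986, M+4 0.2767; the largest is M+2.
P(M+2) = C(2,1) × 0.474^1 × 0.526^1 = 2 × 0.4740 × 0.5260 = 0.498648 (base)
P(M) = C(2,0) × 0.474^2 × 0.526^0 = 1 × 0.224676 × 1.0000 = 0.224676
Relative intensity = 0.224676 / 0.498648 × 100 = 45.06

45.06%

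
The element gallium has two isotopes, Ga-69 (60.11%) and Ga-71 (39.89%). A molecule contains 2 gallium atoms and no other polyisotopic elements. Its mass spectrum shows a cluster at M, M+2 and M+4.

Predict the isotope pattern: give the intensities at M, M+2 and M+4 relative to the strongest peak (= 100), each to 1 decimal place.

75.3 : 100.0 : 33.2

The 2 Ga atoms are independent, so intensities follow the terms of (0.6011 + 0.3989)^2.
P(M) = 0.6011^2 = 0.361321
P(M+2) = 2 × 0.6011^1 × 0.3989^1 = 0.479558
P(M+4) = 0.3989^2 = 0.159121
The M+2 peak is largest (0.479558); scaling to 100 gives 75.3 : 100.0 : 33.2.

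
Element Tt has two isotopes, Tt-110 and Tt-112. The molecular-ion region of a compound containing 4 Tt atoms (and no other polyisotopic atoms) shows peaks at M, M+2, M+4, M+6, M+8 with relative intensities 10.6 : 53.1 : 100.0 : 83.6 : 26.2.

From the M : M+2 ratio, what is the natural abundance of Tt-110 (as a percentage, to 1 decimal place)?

44.4%

Let p = fractional abundance of Tt-110. I(M+2)/I(M) = [C(4,1)·p^3·(1−p)] / p^4 = 4·(1−p)/p = 53.1/10.6 = 5.0094
(1−p)/p = 5.0094/4 = 1.2524  ⇒  p = 1/(1 + 1.2524) = 0.4440
Tt-110: 44.4%, Tt-112: 55.6%.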